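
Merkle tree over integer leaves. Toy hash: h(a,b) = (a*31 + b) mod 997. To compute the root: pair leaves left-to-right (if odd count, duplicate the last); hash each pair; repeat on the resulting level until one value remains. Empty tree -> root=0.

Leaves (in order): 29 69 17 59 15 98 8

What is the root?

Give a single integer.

L0: [29, 69, 17, 59, 15, 98, 8]
L1: h(29,69)=(29*31+69)%997=968 h(17,59)=(17*31+59)%997=586 h(15,98)=(15*31+98)%997=563 h(8,8)=(8*31+8)%997=256 -> [968, 586, 563, 256]
L2: h(968,586)=(968*31+586)%997=684 h(563,256)=(563*31+256)%997=760 -> [684, 760]
L3: h(684,760)=(684*31+760)%997=30 -> [30]

Answer: 30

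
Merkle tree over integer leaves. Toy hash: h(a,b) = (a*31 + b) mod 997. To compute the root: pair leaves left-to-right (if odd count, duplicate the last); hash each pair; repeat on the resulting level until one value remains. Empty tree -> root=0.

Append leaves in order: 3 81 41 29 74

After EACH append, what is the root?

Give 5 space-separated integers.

After append 3 (leaves=[3]):
  L0: [3]
  root=3
After append 81 (leaves=[3, 81]):
  L0: [3, 81]
  L1: h(3,81)=(3*31+81)%997=174 -> [174]
  root=174
After append 41 (leaves=[3, 81, 41]):
  L0: [3, 81, 41]
  L1: h(3,81)=(3*31+81)%997=174 h(41,41)=(41*31+41)%997=315 -> [174, 315]
  L2: h(174,315)=(174*31+315)%997=724 -> [724]
  root=724
After append 29 (leaves=[3, 81, 41, 29]):
  L0: [3, 81, 41, 29]
  L1: h(3,81)=(3*31+81)%997=174 h(41,29)=(41*31+29)%997=303 -> [174, 303]
  L2: h(174,303)=(174*31+303)%997=712 -> [712]
  root=712
After append 74 (leaves=[3, 81, 41, 29, 74]):
  L0: [3, 81, 41, 29, 74]
  L1: h(3,81)=(3*31+81)%997=174 h(41,29)=(41*31+29)%997=303 h(74,74)=(74*31+74)%997=374 -> [174, 303, 374]
  L2: h(174,303)=(174*31+303)%997=712 h(374,374)=(374*31+374)%997=4 -> [712, 4]
  L3: h(712,4)=(712*31+4)%997=142 -> [142]
  root=142

Answer: 3 174 724 712 142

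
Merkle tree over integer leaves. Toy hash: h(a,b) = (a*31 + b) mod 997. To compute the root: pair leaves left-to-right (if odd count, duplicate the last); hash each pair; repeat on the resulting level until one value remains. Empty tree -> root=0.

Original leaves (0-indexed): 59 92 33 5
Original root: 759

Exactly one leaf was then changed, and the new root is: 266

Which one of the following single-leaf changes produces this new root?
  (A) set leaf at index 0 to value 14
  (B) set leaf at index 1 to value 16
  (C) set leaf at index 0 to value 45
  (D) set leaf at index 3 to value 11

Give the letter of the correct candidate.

Original leaves: [59, 92, 33, 5]
Target new root: 266
Try each candidate change and compute the resulting root:
Candidate A: set leaf[0] = 14 -> leaves = [14, 92, 33, 5]
  L0: [14, 92, 33, 5]
  L1: h(14,92)=(14*31+92)%997=526 h(33,5)=(33*31+5)%997=31 -> [526, 31]
  L2: h(526,31)=(526*31+31)%997=385 -> [385]
  root = 385 != target 266
Candidate B: set leaf[1] = 16 -> leaves = [59, 16, 33, 5]
  L0: [59, 16, 33, 5]
  L1: h(59,16)=(59*31+16)%997=848 h(33,5)=(33*31+5)%997=31 -> [848, 31]
  L2: h(848,31)=(848*31+31)%997=397 -> [397]
  root = 397 != target 266
Candidate C: set leaf[0] = 45 -> leaves = [45, 92, 33, 5]
  L0: [45, 92, 33, 5]
  L1: h(45,92)=(45*31+92)%997=490 h(33,5)=(33*31+5)%997=31 -> [490, 31]
  L2: h(490,31)=(490*31+31)%997=266 -> [266]
  root = 266 == target 266  ** MATCH **
Candidate D: set leaf[3] = 11 -> leaves = [59, 92, 33, 11]
  L0: [59, 92, 33, 11]
  L1: h(59,92)=(59*31+92)%997=924 h(33,11)=(33*31+11)%997=37 -> [924, 37]
  L2: h(924,37)=(924*31+37)%997=765 -> [765]
  root = 765 != target 266
Candidate C produces the target root.

Answer: C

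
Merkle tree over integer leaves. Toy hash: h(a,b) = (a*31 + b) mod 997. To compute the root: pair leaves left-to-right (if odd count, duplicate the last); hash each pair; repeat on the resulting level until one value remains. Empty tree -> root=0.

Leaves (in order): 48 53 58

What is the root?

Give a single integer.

L0: [48, 53, 58]
L1: h(48,53)=(48*31+53)%997=544 h(58,58)=(58*31+58)%997=859 -> [544, 859]
L2: h(544,859)=(544*31+859)%997=774 -> [774]

Answer: 774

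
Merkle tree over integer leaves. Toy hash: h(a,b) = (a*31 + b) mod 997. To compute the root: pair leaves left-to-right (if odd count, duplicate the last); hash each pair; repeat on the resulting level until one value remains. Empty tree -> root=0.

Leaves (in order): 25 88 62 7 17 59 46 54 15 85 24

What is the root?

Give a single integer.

Answer: 91

Derivation:
L0: [25, 88, 62, 7, 17, 59, 46, 54, 15, 85, 24]
L1: h(25,88)=(25*31+88)%997=863 h(62,7)=(62*31+7)%997=932 h(17,59)=(17*31+59)%997=586 h(46,54)=(46*31+54)%997=483 h(15,85)=(15*31+85)%997=550 h(24,24)=(24*31+24)%997=768 -> [863, 932, 586, 483, 550, 768]
L2: h(863,932)=(863*31+932)%997=766 h(586,483)=(586*31+483)%997=703 h(550,768)=(550*31+768)%997=869 -> [766, 703, 869]
L3: h(766,703)=(766*31+703)%997=521 h(869,869)=(869*31+869)%997=889 -> [521, 889]
L4: h(521,889)=(521*31+889)%997=91 -> [91]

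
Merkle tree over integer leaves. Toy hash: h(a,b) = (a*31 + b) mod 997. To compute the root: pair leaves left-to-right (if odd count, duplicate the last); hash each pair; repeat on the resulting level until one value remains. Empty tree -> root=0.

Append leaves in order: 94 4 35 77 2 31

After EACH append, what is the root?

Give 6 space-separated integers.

Answer: 94 924 851 893 818 749

Derivation:
After append 94 (leaves=[94]):
  L0: [94]
  root=94
After append 4 (leaves=[94, 4]):
  L0: [94, 4]
  L1: h(94,4)=(94*31+4)%997=924 -> [924]
  root=924
After append 35 (leaves=[94, 4, 35]):
  L0: [94, 4, 35]
  L1: h(94,4)=(94*31+4)%997=924 h(35,35)=(35*31+35)%997=123 -> [924, 123]
  L2: h(924,123)=(924*31+123)%997=851 -> [851]
  root=851
After append 77 (leaves=[94, 4, 35, 77]):
  L0: [94, 4, 35, 77]
  L1: h(94,4)=(94*31+4)%997=924 h(35,77)=(35*31+77)%997=165 -> [924, 165]
  L2: h(924,165)=(924*31+165)%997=893 -> [893]
  root=893
After append 2 (leaves=[94, 4, 35, 77, 2]):
  L0: [94, 4, 35, 77, 2]
  L1: h(94,4)=(94*31+4)%997=924 h(35,77)=(35*31+77)%997=165 h(2,2)=(2*31+2)%997=64 -> [924, 165, 64]
  L2: h(924,165)=(924*31+165)%997=893 h(64,64)=(64*31+64)%997=54 -> [893, 54]
  L3: h(893,54)=(893*31+54)%997=818 -> [818]
  root=818
After append 31 (leaves=[94, 4, 35, 77, 2, 31]):
  L0: [94, 4, 35, 77, 2, 31]
  L1: h(94,4)=(94*31+4)%997=924 h(35,77)=(35*31+77)%997=165 h(2,31)=(2*31+31)%997=93 -> [924, 165, 93]
  L2: h(924,165)=(924*31+165)%997=893 h(93,93)=(93*31+93)%997=982 -> [893, 982]
  L3: h(893,982)=(893*31+982)%997=749 -> [749]
  root=749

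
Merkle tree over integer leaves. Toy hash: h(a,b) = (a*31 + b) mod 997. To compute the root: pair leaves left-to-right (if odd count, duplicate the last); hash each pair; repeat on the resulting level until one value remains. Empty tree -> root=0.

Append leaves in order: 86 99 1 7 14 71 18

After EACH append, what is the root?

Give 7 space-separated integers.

After append 86 (leaves=[86]):
  L0: [86]
  root=86
After append 99 (leaves=[86, 99]):
  L0: [86, 99]
  L1: h(86,99)=(86*31+99)%997=771 -> [771]
  root=771
After append 1 (leaves=[86, 99, 1]):
  L0: [86, 99, 1]
  L1: h(86,99)=(86*31+99)%997=771 h(1,1)=(1*31+1)%997=32 -> [771, 32]
  L2: h(771,32)=(771*31+32)%997=5 -> [5]
  root=5
After append 7 (leaves=[86, 99, 1, 7]):
  L0: [86, 99, 1, 7]
  L1: h(86,99)=(86*31+99)%997=771 h(1,7)=(1*31+7)%997=38 -> [771, 38]
  L2: h(771,38)=(771*31+38)%997=11 -> [11]
  root=11
After append 14 (leaves=[86, 99, 1, 7, 14]):
  L0: [86, 99, 1, 7, 14]
  L1: h(86,99)=(86*31+99)%997=771 h(1,7)=(1*31+7)%997=38 h(14,14)=(14*31+14)%997=448 -> [771, 38, 448]
  L2: h(771,38)=(771*31+38)%997=11 h(448,448)=(448*31+448)%997=378 -> [11, 378]
  L3: h(11,378)=(11*31+378)%997=719 -> [719]
  root=719
After append 71 (leaves=[86, 99, 1, 7, 14, 71]):
  L0: [86, 99, 1, 7, 14, 71]
  L1: h(86,99)=(86*31+99)%997=771 h(1,7)=(1*31+7)%997=38 h(14,71)=(14*31+71)%997=505 -> [771, 38, 505]
  L2: h(771,38)=(771*31+38)%997=11 h(505,505)=(505*31+505)%997=208 -> [11, 208]
  L3: h(11,208)=(11*31+208)%997=549 -> [549]
  root=549
After append 18 (leaves=[86, 99, 1, 7, 14, 71, 18]):
  L0: [86, 99, 1, 7, 14, 71, 18]
  L1: h(86,99)=(86*31+99)%997=771 h(1,7)=(1*31+7)%997=38 h(14,71)=(14*31+71)%997=505 h(18,18)=(18*31+18)%997=576 -> [771, 38, 505, 576]
  L2: h(771,38)=(771*31+38)%997=11 h(505,576)=(505*31+576)%997=279 -> [11, 279]
  L3: h(11,279)=(11*31+279)%997=620 -> [620]
  root=620

Answer: 86 771 5 11 719 549 620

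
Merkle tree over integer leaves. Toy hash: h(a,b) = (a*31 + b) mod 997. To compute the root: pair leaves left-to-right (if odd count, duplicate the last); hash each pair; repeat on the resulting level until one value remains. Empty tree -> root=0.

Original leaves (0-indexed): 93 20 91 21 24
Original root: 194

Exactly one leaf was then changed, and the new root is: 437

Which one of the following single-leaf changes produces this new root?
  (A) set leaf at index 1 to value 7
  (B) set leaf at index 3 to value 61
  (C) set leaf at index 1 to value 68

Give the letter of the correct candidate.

Original leaves: [93, 20, 91, 21, 24]
Target new root: 437
Try each candidate change and compute the resulting root:
Candidate A: set leaf[1] = 7 -> leaves = [93, 7, 91, 21, 24]
  L0: [93, 7, 91, 21, 24]
  L1: h(93,7)=(93*31+7)%997=896 h(91,21)=(91*31+21)%997=848 h(24,24)=(24*31+24)%997=768 -> [896, 848, 768]
  L2: h(896,848)=(896*31+848)%997=708 h(768,768)=(768*31+768)%997=648 -> [708, 648]
  L3: h(708,648)=(708*31+648)%997=662 -> [662]
  root = 662 != target 437
Candidate B: set leaf[3] = 61 -> leaves = [93, 20, 91, 61, 24]
  L0: [93, 20, 91, 61, 24]
  L1: h(93,20)=(93*31+20)%997=909 h(91,61)=(91*31+61)%997=888 h(24,24)=(24*31+24)%997=768 -> [909, 888, 768]
  L2: h(909,888)=(909*31+888)%997=154 h(768,768)=(768*31+768)%997=648 -> [154, 648]
  L3: h(154,648)=(154*31+648)%997=437 -> [437]
  root = 437 == target 437  ** MATCH **
Candidate C: set leaf[1] = 68 -> leaves = [93, 68, 91, 21, 24]
  L0: [93, 68, 91, 21, 24]
  L1: h(93,68)=(93*31+68)%997=957 h(91,21)=(91*31+21)%997=848 h(24,24)=(24*31+24)%997=768 -> [957, 848, 768]
  L2: h(957,848)=(957*31+848)%997=605 h(768,768)=(768*31+768)%997=648 -> [605, 648]
  L3: h(605,648)=(605*31+648)%997=460 -> [460]
  root = 460 != target 437
Candidate B produces the target root.

Answer: B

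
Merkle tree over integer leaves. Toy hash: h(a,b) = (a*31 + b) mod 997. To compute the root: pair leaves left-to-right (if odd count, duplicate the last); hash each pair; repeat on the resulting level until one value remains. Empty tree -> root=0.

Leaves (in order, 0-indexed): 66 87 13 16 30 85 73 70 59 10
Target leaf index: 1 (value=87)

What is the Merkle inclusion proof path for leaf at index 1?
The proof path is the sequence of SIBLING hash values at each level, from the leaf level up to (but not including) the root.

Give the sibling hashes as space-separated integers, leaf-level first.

Answer: 66 419 897 800

Derivation:
L0 (leaves): [66, 87, 13, 16, 30, 85, 73, 70, 59, 10], target index=1
L1: h(66,87)=(66*31+87)%997=139 [pair 0] h(13,16)=(13*31+16)%997=419 [pair 1] h(30,85)=(30*31+85)%997=18 [pair 2] h(73,70)=(73*31+70)%997=339 [pair 3] h(59,10)=(59*31+10)%997=842 [pair 4] -> [139, 419, 18, 339, 842]
  Sibling for proof at L0: 66
L2: h(139,419)=(139*31+419)%997=740 [pair 0] h(18,339)=(18*31+339)%997=897 [pair 1] h(842,842)=(842*31+842)%997=25 [pair 2] -> [740, 897, 25]
  Sibling for proof at L1: 419
L3: h(740,897)=(740*31+897)%997=906 [pair 0] h(25,25)=(25*31+25)%997=800 [pair 1] -> [906, 800]
  Sibling for proof at L2: 897
L4: h(906,800)=(906*31+800)%997=970 [pair 0] -> [970]
  Sibling for proof at L3: 800
Root: 970
Proof path (sibling hashes from leaf to root): [66, 419, 897, 800]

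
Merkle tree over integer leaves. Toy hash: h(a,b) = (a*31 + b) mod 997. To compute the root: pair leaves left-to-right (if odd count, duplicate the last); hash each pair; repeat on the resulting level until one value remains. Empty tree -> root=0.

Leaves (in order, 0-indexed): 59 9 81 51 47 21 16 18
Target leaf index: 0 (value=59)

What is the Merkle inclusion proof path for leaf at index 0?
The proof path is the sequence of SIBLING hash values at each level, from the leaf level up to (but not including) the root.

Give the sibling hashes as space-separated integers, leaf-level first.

L0 (leaves): [59, 9, 81, 51, 47, 21, 16, 18], target index=0
L1: h(59,9)=(59*31+9)%997=841 [pair 0] h(81,51)=(81*31+51)%997=568 [pair 1] h(47,21)=(47*31+21)%997=481 [pair 2] h(16,18)=(16*31+18)%997=514 [pair 3] -> [841, 568, 481, 514]
  Sibling for proof at L0: 9
L2: h(841,568)=(841*31+568)%997=717 [pair 0] h(481,514)=(481*31+514)%997=470 [pair 1] -> [717, 470]
  Sibling for proof at L1: 568
L3: h(717,470)=(717*31+470)%997=763 [pair 0] -> [763]
  Sibling for proof at L2: 470
Root: 763
Proof path (sibling hashes from leaf to root): [9, 568, 470]

Answer: 9 568 470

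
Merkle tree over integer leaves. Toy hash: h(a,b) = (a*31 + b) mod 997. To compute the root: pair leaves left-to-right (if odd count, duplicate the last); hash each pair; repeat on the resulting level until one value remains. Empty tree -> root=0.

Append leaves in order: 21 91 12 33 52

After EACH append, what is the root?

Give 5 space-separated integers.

Answer: 21 742 455 476 208

Derivation:
After append 21 (leaves=[21]):
  L0: [21]
  root=21
After append 91 (leaves=[21, 91]):
  L0: [21, 91]
  L1: h(21,91)=(21*31+91)%997=742 -> [742]
  root=742
After append 12 (leaves=[21, 91, 12]):
  L0: [21, 91, 12]
  L1: h(21,91)=(21*31+91)%997=742 h(12,12)=(12*31+12)%997=384 -> [742, 384]
  L2: h(742,384)=(742*31+384)%997=455 -> [455]
  root=455
After append 33 (leaves=[21, 91, 12, 33]):
  L0: [21, 91, 12, 33]
  L1: h(21,91)=(21*31+91)%997=742 h(12,33)=(12*31+33)%997=405 -> [742, 405]
  L2: h(742,405)=(742*31+405)%997=476 -> [476]
  root=476
After append 52 (leaves=[21, 91, 12, 33, 52]):
  L0: [21, 91, 12, 33, 52]
  L1: h(21,91)=(21*31+91)%997=742 h(12,33)=(12*31+33)%997=405 h(52,52)=(52*31+52)%997=667 -> [742, 405, 667]
  L2: h(742,405)=(742*31+405)%997=476 h(667,667)=(667*31+667)%997=407 -> [476, 407]
  L3: h(476,407)=(476*31+407)%997=208 -> [208]
  root=208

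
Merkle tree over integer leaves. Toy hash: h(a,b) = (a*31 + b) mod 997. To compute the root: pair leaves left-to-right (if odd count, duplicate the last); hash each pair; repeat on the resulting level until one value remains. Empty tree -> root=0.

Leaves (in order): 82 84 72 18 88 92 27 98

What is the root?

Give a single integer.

Answer: 758

Derivation:
L0: [82, 84, 72, 18, 88, 92, 27, 98]
L1: h(82,84)=(82*31+84)%997=632 h(72,18)=(72*31+18)%997=256 h(88,92)=(88*31+92)%997=826 h(27,98)=(27*31+98)%997=935 -> [632, 256, 826, 935]
L2: h(632,256)=(632*31+256)%997=905 h(826,935)=(826*31+935)%997=619 -> [905, 619]
L3: h(905,619)=(905*31+619)%997=758 -> [758]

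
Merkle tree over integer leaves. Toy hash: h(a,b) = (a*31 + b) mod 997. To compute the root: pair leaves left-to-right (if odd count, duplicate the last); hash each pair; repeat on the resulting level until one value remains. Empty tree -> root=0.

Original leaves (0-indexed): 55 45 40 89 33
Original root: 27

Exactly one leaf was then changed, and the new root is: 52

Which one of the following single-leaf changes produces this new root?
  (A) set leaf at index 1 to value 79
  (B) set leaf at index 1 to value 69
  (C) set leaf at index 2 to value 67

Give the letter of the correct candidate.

Original leaves: [55, 45, 40, 89, 33]
Target new root: 52
Try each candidate change and compute the resulting root:
Candidate A: set leaf[1] = 79 -> leaves = [55, 79, 40, 89, 33]
  L0: [55, 79, 40, 89, 33]
  L1: h(55,79)=(55*31+79)%997=787 h(40,89)=(40*31+89)%997=332 h(33,33)=(33*31+33)%997=59 -> [787, 332, 59]
  L2: h(787,332)=(787*31+332)%997=801 h(59,59)=(59*31+59)%997=891 -> [801, 891]
  L3: h(801,891)=(801*31+891)%997=797 -> [797]
  root = 797 != target 52
Candidate B: set leaf[1] = 69 -> leaves = [55, 69, 40, 89, 33]
  L0: [55, 69, 40, 89, 33]
  L1: h(55,69)=(55*31+69)%997=777 h(40,89)=(40*31+89)%997=332 h(33,33)=(33*31+33)%997=59 -> [777, 332, 59]
  L2: h(777,332)=(777*31+332)%997=491 h(59,59)=(59*31+59)%997=891 -> [491, 891]
  L3: h(491,891)=(491*31+891)%997=160 -> [160]
  root = 160 != target 52
Candidate C: set leaf[2] = 67 -> leaves = [55, 45, 67, 89, 33]
  L0: [55, 45, 67, 89, 33]
  L1: h(55,45)=(55*31+45)%997=753 h(67,89)=(67*31+89)%997=172 h(33,33)=(33*31+33)%997=59 -> [753, 172, 59]
  L2: h(753,172)=(753*31+172)%997=584 h(59,59)=(59*31+59)%997=891 -> [584, 891]
  L3: h(584,891)=(584*31+891)%997=52 -> [52]
  root = 52 == target 52  ** MATCH **
Candidate C produces the target root.

Answer: C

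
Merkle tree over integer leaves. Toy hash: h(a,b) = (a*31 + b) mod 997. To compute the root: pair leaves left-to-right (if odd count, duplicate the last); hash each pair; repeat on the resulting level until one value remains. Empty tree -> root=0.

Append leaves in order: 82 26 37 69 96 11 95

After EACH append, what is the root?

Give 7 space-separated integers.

Answer: 82 574 35 67 681 952 8

Derivation:
After append 82 (leaves=[82]):
  L0: [82]
  root=82
After append 26 (leaves=[82, 26]):
  L0: [82, 26]
  L1: h(82,26)=(82*31+26)%997=574 -> [574]
  root=574
After append 37 (leaves=[82, 26, 37]):
  L0: [82, 26, 37]
  L1: h(82,26)=(82*31+26)%997=574 h(37,37)=(37*31+37)%997=187 -> [574, 187]
  L2: h(574,187)=(574*31+187)%997=35 -> [35]
  root=35
After append 69 (leaves=[82, 26, 37, 69]):
  L0: [82, 26, 37, 69]
  L1: h(82,26)=(82*31+26)%997=574 h(37,69)=(37*31+69)%997=219 -> [574, 219]
  L2: h(574,219)=(574*31+219)%997=67 -> [67]
  root=67
After append 96 (leaves=[82, 26, 37, 69, 96]):
  L0: [82, 26, 37, 69, 96]
  L1: h(82,26)=(82*31+26)%997=574 h(37,69)=(37*31+69)%997=219 h(96,96)=(96*31+96)%997=81 -> [574, 219, 81]
  L2: h(574,219)=(574*31+219)%997=67 h(81,81)=(81*31+81)%997=598 -> [67, 598]
  L3: h(67,598)=(67*31+598)%997=681 -> [681]
  root=681
After append 11 (leaves=[82, 26, 37, 69, 96, 11]):
  L0: [82, 26, 37, 69, 96, 11]
  L1: h(82,26)=(82*31+26)%997=574 h(37,69)=(37*31+69)%997=219 h(96,11)=(96*31+11)%997=993 -> [574, 219, 993]
  L2: h(574,219)=(574*31+219)%997=67 h(993,993)=(993*31+993)%997=869 -> [67, 869]
  L3: h(67,869)=(67*31+869)%997=952 -> [952]
  root=952
After append 95 (leaves=[82, 26, 37, 69, 96, 11, 95]):
  L0: [82, 26, 37, 69, 96, 11, 95]
  L1: h(82,26)=(82*31+26)%997=574 h(37,69)=(37*31+69)%997=219 h(96,11)=(96*31+11)%997=993 h(95,95)=(95*31+95)%997=49 -> [574, 219, 993, 49]
  L2: h(574,219)=(574*31+219)%997=67 h(993,49)=(993*31+49)%997=922 -> [67, 922]
  L3: h(67,922)=(67*31+922)%997=8 -> [8]
  root=8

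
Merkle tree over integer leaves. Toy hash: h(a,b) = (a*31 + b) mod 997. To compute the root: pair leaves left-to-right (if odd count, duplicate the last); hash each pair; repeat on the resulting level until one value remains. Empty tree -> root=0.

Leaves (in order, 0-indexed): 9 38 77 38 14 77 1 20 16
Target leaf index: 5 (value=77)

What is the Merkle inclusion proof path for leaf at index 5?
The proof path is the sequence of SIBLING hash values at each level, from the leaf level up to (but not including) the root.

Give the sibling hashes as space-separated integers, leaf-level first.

L0 (leaves): [9, 38, 77, 38, 14, 77, 1, 20, 16], target index=5
L1: h(9,38)=(9*31+38)%997=317 [pair 0] h(77,38)=(77*31+38)%997=431 [pair 1] h(14,77)=(14*31+77)%997=511 [pair 2] h(1,20)=(1*31+20)%997=51 [pair 3] h(16,16)=(16*31+16)%997=512 [pair 4] -> [317, 431, 511, 51, 512]
  Sibling for proof at L0: 14
L2: h(317,431)=(317*31+431)%997=288 [pair 0] h(511,51)=(511*31+51)%997=937 [pair 1] h(512,512)=(512*31+512)%997=432 [pair 2] -> [288, 937, 432]
  Sibling for proof at L1: 51
L3: h(288,937)=(288*31+937)%997=892 [pair 0] h(432,432)=(432*31+432)%997=863 [pair 1] -> [892, 863]
  Sibling for proof at L2: 288
L4: h(892,863)=(892*31+863)%997=599 [pair 0] -> [599]
  Sibling for proof at L3: 863
Root: 599
Proof path (sibling hashes from leaf to root): [14, 51, 288, 863]

Answer: 14 51 288 863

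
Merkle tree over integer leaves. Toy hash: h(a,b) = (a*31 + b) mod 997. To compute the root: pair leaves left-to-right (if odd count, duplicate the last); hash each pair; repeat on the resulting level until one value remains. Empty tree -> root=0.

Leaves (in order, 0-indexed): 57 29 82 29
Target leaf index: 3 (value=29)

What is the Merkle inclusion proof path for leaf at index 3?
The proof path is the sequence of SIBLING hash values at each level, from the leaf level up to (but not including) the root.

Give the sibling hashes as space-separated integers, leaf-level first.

L0 (leaves): [57, 29, 82, 29], target index=3
L1: h(57,29)=(57*31+29)%997=799 [pair 0] h(82,29)=(82*31+29)%997=577 [pair 1] -> [799, 577]
  Sibling for proof at L0: 82
L2: h(799,577)=(799*31+577)%997=421 [pair 0] -> [421]
  Sibling for proof at L1: 799
Root: 421
Proof path (sibling hashes from leaf to root): [82, 799]

Answer: 82 799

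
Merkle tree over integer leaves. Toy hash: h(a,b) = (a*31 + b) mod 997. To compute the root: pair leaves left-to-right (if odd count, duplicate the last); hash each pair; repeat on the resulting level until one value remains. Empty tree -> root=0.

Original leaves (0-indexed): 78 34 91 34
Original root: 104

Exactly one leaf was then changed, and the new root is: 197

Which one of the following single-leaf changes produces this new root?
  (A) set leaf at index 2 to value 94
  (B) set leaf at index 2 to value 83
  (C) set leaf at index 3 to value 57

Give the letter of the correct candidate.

Original leaves: [78, 34, 91, 34]
Target new root: 197
Try each candidate change and compute the resulting root:
Candidate A: set leaf[2] = 94 -> leaves = [78, 34, 94, 34]
  L0: [78, 34, 94, 34]
  L1: h(78,34)=(78*31+34)%997=458 h(94,34)=(94*31+34)%997=954 -> [458, 954]
  L2: h(458,954)=(458*31+954)%997=197 -> [197]
  root = 197 == target 197  ** MATCH **
Candidate B: set leaf[2] = 83 -> leaves = [78, 34, 83, 34]
  L0: [78, 34, 83, 34]
  L1: h(78,34)=(78*31+34)%997=458 h(83,34)=(83*31+34)%997=613 -> [458, 613]
  L2: h(458,613)=(458*31+613)%997=853 -> [853]
  root = 853 != target 197
Candidate C: set leaf[3] = 57 -> leaves = [78, 34, 91, 57]
  L0: [78, 34, 91, 57]
  L1: h(78,34)=(78*31+34)%997=458 h(91,57)=(91*31+57)%997=884 -> [458, 884]
  L2: h(458,884)=(458*31+884)%997=127 -> [127]
  root = 127 != target 197
Candidate A produces the target root.

Answer: A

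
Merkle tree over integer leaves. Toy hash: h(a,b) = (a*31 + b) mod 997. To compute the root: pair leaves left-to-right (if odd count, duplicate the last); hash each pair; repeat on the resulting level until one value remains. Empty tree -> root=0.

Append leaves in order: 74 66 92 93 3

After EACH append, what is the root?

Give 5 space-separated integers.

After append 74 (leaves=[74]):
  L0: [74]
  root=74
After append 66 (leaves=[74, 66]):
  L0: [74, 66]
  L1: h(74,66)=(74*31+66)%997=366 -> [366]
  root=366
After append 92 (leaves=[74, 66, 92]):
  L0: [74, 66, 92]
  L1: h(74,66)=(74*31+66)%997=366 h(92,92)=(92*31+92)%997=950 -> [366, 950]
  L2: h(366,950)=(366*31+950)%997=332 -> [332]
  root=332
After append 93 (leaves=[74, 66, 92, 93]):
  L0: [74, 66, 92, 93]
  L1: h(74,66)=(74*31+66)%997=366 h(92,93)=(92*31+93)%997=951 -> [366, 951]
  L2: h(366,951)=(366*31+951)%997=333 -> [333]
  root=333
After append 3 (leaves=[74, 66, 92, 93, 3]):
  L0: [74, 66, 92, 93, 3]
  L1: h(74,66)=(74*31+66)%997=366 h(92,93)=(92*31+93)%997=951 h(3,3)=(3*31+3)%997=96 -> [366, 951, 96]
  L2: h(366,951)=(366*31+951)%997=333 h(96,96)=(96*31+96)%997=81 -> [333, 81]
  L3: h(333,81)=(333*31+81)%997=434 -> [434]
  root=434

Answer: 74 366 332 333 434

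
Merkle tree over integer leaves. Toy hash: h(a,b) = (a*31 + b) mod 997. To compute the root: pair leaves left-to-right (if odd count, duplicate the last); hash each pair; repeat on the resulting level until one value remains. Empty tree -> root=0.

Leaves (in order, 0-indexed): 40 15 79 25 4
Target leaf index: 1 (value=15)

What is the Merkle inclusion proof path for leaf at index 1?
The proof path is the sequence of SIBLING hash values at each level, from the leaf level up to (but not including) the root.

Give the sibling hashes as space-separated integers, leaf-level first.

Answer: 40 480 108

Derivation:
L0 (leaves): [40, 15, 79, 25, 4], target index=1
L1: h(40,15)=(40*31+15)%997=258 [pair 0] h(79,25)=(79*31+25)%997=480 [pair 1] h(4,4)=(4*31+4)%997=128 [pair 2] -> [258, 480, 128]
  Sibling for proof at L0: 40
L2: h(258,480)=(258*31+480)%997=502 [pair 0] h(128,128)=(128*31+128)%997=108 [pair 1] -> [502, 108]
  Sibling for proof at L1: 480
L3: h(502,108)=(502*31+108)%997=715 [pair 0] -> [715]
  Sibling for proof at L2: 108
Root: 715
Proof path (sibling hashes from leaf to root): [40, 480, 108]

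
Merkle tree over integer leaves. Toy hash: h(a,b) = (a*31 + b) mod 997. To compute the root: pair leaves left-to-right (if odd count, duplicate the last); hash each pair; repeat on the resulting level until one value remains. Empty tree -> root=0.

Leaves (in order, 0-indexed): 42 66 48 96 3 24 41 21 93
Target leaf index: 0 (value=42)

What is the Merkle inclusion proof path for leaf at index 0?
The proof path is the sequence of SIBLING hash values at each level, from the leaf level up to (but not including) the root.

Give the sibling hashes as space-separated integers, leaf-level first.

Answer: 66 587 931 592

Derivation:
L0 (leaves): [42, 66, 48, 96, 3, 24, 41, 21, 93], target index=0
L1: h(42,66)=(42*31+66)%997=371 [pair 0] h(48,96)=(48*31+96)%997=587 [pair 1] h(3,24)=(3*31+24)%997=117 [pair 2] h(41,21)=(41*31+21)%997=295 [pair 3] h(93,93)=(93*31+93)%997=982 [pair 4] -> [371, 587, 117, 295, 982]
  Sibling for proof at L0: 66
L2: h(371,587)=(371*31+587)%997=124 [pair 0] h(117,295)=(117*31+295)%997=931 [pair 1] h(982,982)=(982*31+982)%997=517 [pair 2] -> [124, 931, 517]
  Sibling for proof at L1: 587
L3: h(124,931)=(124*31+931)%997=787 [pair 0] h(517,517)=(517*31+517)%997=592 [pair 1] -> [787, 592]
  Sibling for proof at L2: 931
L4: h(787,592)=(787*31+592)%997=64 [pair 0] -> [64]
  Sibling for proof at L3: 592
Root: 64
Proof path (sibling hashes from leaf to root): [66, 587, 931, 592]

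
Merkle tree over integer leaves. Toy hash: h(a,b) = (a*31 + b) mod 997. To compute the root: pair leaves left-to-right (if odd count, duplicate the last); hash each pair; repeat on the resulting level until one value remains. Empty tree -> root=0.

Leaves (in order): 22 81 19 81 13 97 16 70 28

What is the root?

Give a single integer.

L0: [22, 81, 19, 81, 13, 97, 16, 70, 28]
L1: h(22,81)=(22*31+81)%997=763 h(19,81)=(19*31+81)%997=670 h(13,97)=(13*31+97)%997=500 h(16,70)=(16*31+70)%997=566 h(28,28)=(28*31+28)%997=896 -> [763, 670, 500, 566, 896]
L2: h(763,670)=(763*31+670)%997=395 h(500,566)=(500*31+566)%997=114 h(896,896)=(896*31+896)%997=756 -> [395, 114, 756]
L3: h(395,114)=(395*31+114)%997=395 h(756,756)=(756*31+756)%997=264 -> [395, 264]
L4: h(395,264)=(395*31+264)%997=545 -> [545]

Answer: 545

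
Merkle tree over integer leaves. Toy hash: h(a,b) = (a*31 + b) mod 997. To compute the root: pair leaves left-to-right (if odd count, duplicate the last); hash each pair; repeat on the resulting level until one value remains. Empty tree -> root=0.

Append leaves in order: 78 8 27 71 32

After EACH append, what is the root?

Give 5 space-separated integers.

After append 78 (leaves=[78]):
  L0: [78]
  root=78
After append 8 (leaves=[78, 8]):
  L0: [78, 8]
  L1: h(78,8)=(78*31+8)%997=432 -> [432]
  root=432
After append 27 (leaves=[78, 8, 27]):
  L0: [78, 8, 27]
  L1: h(78,8)=(78*31+8)%997=432 h(27,27)=(27*31+27)%997=864 -> [432, 864]
  L2: h(432,864)=(432*31+864)%997=298 -> [298]
  root=298
After append 71 (leaves=[78, 8, 27, 71]):
  L0: [78, 8, 27, 71]
  L1: h(78,8)=(78*31+8)%997=432 h(27,71)=(27*31+71)%997=908 -> [432, 908]
  L2: h(432,908)=(432*31+908)%997=342 -> [342]
  root=342
After append 32 (leaves=[78, 8, 27, 71, 32]):
  L0: [78, 8, 27, 71, 32]
  L1: h(78,8)=(78*31+8)%997=432 h(27,71)=(27*31+71)%997=908 h(32,32)=(32*31+32)%997=27 -> [432, 908, 27]
  L2: h(432,908)=(432*31+908)%997=342 h(27,27)=(27*31+27)%997=864 -> [342, 864]
  L3: h(342,864)=(342*31+864)%997=499 -> [499]
  root=499

Answer: 78 432 298 342 499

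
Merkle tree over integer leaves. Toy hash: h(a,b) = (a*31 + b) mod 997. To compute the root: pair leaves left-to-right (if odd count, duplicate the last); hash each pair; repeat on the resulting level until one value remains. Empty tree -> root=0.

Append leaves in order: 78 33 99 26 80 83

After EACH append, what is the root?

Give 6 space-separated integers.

After append 78 (leaves=[78]):
  L0: [78]
  root=78
After append 33 (leaves=[78, 33]):
  L0: [78, 33]
  L1: h(78,33)=(78*31+33)%997=457 -> [457]
  root=457
After append 99 (leaves=[78, 33, 99]):
  L0: [78, 33, 99]
  L1: h(78,33)=(78*31+33)%997=457 h(99,99)=(99*31+99)%997=177 -> [457, 177]
  L2: h(457,177)=(457*31+177)%997=386 -> [386]
  root=386
After append 26 (leaves=[78, 33, 99, 26]):
  L0: [78, 33, 99, 26]
  L1: h(78,33)=(78*31+33)%997=457 h(99,26)=(99*31+26)%997=104 -> [457, 104]
  L2: h(457,104)=(457*31+104)%997=313 -> [313]
  root=313
After append 80 (leaves=[78, 33, 99, 26, 80]):
  L0: [78, 33, 99, 26, 80]
  L1: h(78,33)=(78*31+33)%997=457 h(99,26)=(99*31+26)%997=104 h(80,80)=(80*31+80)%997=566 -> [457, 104, 566]
  L2: h(457,104)=(457*31+104)%997=313 h(566,566)=(566*31+566)%997=166 -> [313, 166]
  L3: h(313,166)=(313*31+166)%997=896 -> [896]
  root=896
After append 83 (leaves=[78, 33, 99, 26, 80, 83]):
  L0: [78, 33, 99, 26, 80, 83]
  L1: h(78,33)=(78*31+33)%997=457 h(99,26)=(99*31+26)%997=104 h(80,83)=(80*31+83)%997=569 -> [457, 104, 569]
  L2: h(457,104)=(457*31+104)%997=313 h(569,569)=(569*31+569)%997=262 -> [313, 262]
  L3: h(313,262)=(313*31+262)%997=992 -> [992]
  root=992

Answer: 78 457 386 313 896 992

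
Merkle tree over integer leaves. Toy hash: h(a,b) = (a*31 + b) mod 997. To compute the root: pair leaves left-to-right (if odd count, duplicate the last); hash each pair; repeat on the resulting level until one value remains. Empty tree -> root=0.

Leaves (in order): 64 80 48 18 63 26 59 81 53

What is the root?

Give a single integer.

Answer: 125

Derivation:
L0: [64, 80, 48, 18, 63, 26, 59, 81, 53]
L1: h(64,80)=(64*31+80)%997=70 h(48,18)=(48*31+18)%997=509 h(63,26)=(63*31+26)%997=982 h(59,81)=(59*31+81)%997=913 h(53,53)=(53*31+53)%997=699 -> [70, 509, 982, 913, 699]
L2: h(70,509)=(70*31+509)%997=685 h(982,913)=(982*31+913)%997=448 h(699,699)=(699*31+699)%997=434 -> [685, 448, 434]
L3: h(685,448)=(685*31+448)%997=746 h(434,434)=(434*31+434)%997=927 -> [746, 927]
L4: h(746,927)=(746*31+927)%997=125 -> [125]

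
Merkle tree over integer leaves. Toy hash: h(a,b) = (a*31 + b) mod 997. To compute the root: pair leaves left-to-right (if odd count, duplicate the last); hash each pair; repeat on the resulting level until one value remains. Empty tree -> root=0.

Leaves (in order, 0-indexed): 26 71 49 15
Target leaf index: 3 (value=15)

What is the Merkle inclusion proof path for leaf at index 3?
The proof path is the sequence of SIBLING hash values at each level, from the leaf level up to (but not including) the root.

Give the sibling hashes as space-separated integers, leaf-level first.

L0 (leaves): [26, 71, 49, 15], target index=3
L1: h(26,71)=(26*31+71)%997=877 [pair 0] h(49,15)=(49*31+15)%997=537 [pair 1] -> [877, 537]
  Sibling for proof at L0: 49
L2: h(877,537)=(877*31+537)%997=805 [pair 0] -> [805]
  Sibling for proof at L1: 877
Root: 805
Proof path (sibling hashes from leaf to root): [49, 877]

Answer: 49 877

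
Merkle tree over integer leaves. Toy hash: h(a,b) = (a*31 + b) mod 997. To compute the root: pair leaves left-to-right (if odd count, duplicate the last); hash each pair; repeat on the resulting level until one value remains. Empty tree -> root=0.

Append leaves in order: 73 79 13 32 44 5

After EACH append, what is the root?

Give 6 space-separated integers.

After append 73 (leaves=[73]):
  L0: [73]
  root=73
After append 79 (leaves=[73, 79]):
  L0: [73, 79]
  L1: h(73,79)=(73*31+79)%997=348 -> [348]
  root=348
After append 13 (leaves=[73, 79, 13]):
  L0: [73, 79, 13]
  L1: h(73,79)=(73*31+79)%997=348 h(13,13)=(13*31+13)%997=416 -> [348, 416]
  L2: h(348,416)=(348*31+416)%997=237 -> [237]
  root=237
After append 32 (leaves=[73, 79, 13, 32]):
  L0: [73, 79, 13, 32]
  L1: h(73,79)=(73*31+79)%997=348 h(13,32)=(13*31+32)%997=435 -> [348, 435]
  L2: h(348,435)=(348*31+435)%997=256 -> [256]
  root=256
After append 44 (leaves=[73, 79, 13, 32, 44]):
  L0: [73, 79, 13, 32, 44]
  L1: h(73,79)=(73*31+79)%997=348 h(13,32)=(13*31+32)%997=435 h(44,44)=(44*31+44)%997=411 -> [348, 435, 411]
  L2: h(348,435)=(348*31+435)%997=256 h(411,411)=(411*31+411)%997=191 -> [256, 191]
  L3: h(256,191)=(256*31+191)%997=151 -> [151]
  root=151
After append 5 (leaves=[73, 79, 13, 32, 44, 5]):
  L0: [73, 79, 13, 32, 44, 5]
  L1: h(73,79)=(73*31+79)%997=348 h(13,32)=(13*31+32)%997=435 h(44,5)=(44*31+5)%997=372 -> [348, 435, 372]
  L2: h(348,435)=(348*31+435)%997=256 h(372,372)=(372*31+372)%997=937 -> [256, 937]
  L3: h(256,937)=(256*31+937)%997=897 -> [897]
  root=897

Answer: 73 348 237 256 151 897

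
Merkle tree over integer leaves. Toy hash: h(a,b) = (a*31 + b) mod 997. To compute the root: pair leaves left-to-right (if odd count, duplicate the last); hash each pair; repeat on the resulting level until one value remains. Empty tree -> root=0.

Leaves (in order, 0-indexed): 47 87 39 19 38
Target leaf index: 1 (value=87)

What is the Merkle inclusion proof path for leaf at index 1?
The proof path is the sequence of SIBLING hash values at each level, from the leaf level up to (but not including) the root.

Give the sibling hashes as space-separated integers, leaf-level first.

L0 (leaves): [47, 87, 39, 19, 38], target index=1
L1: h(47,87)=(47*31+87)%997=547 [pair 0] h(39,19)=(39*31+19)%997=231 [pair 1] h(38,38)=(38*31+38)%997=219 [pair 2] -> [547, 231, 219]
  Sibling for proof at L0: 47
L2: h(547,231)=(547*31+231)%997=239 [pair 0] h(219,219)=(219*31+219)%997=29 [pair 1] -> [239, 29]
  Sibling for proof at L1: 231
L3: h(239,29)=(239*31+29)%997=459 [pair 0] -> [459]
  Sibling for proof at L2: 29
Root: 459
Proof path (sibling hashes from leaf to root): [47, 231, 29]

Answer: 47 231 29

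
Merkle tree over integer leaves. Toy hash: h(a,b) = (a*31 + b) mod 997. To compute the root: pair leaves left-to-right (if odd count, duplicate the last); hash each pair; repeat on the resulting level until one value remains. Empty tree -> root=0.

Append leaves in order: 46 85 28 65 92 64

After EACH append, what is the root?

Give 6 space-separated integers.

Answer: 46 514 878 915 939 43

Derivation:
After append 46 (leaves=[46]):
  L0: [46]
  root=46
After append 85 (leaves=[46, 85]):
  L0: [46, 85]
  L1: h(46,85)=(46*31+85)%997=514 -> [514]
  root=514
After append 28 (leaves=[46, 85, 28]):
  L0: [46, 85, 28]
  L1: h(46,85)=(46*31+85)%997=514 h(28,28)=(28*31+28)%997=896 -> [514, 896]
  L2: h(514,896)=(514*31+896)%997=878 -> [878]
  root=878
After append 65 (leaves=[46, 85, 28, 65]):
  L0: [46, 85, 28, 65]
  L1: h(46,85)=(46*31+85)%997=514 h(28,65)=(28*31+65)%997=933 -> [514, 933]
  L2: h(514,933)=(514*31+933)%997=915 -> [915]
  root=915
After append 92 (leaves=[46, 85, 28, 65, 92]):
  L0: [46, 85, 28, 65, 92]
  L1: h(46,85)=(46*31+85)%997=514 h(28,65)=(28*31+65)%997=933 h(92,92)=(92*31+92)%997=950 -> [514, 933, 950]
  L2: h(514,933)=(514*31+933)%997=915 h(950,950)=(950*31+950)%997=490 -> [915, 490]
  L3: h(915,490)=(915*31+490)%997=939 -> [939]
  root=939
After append 64 (leaves=[46, 85, 28, 65, 92, 64]):
  L0: [46, 85, 28, 65, 92, 64]
  L1: h(46,85)=(46*31+85)%997=514 h(28,65)=(28*31+65)%997=933 h(92,64)=(92*31+64)%997=922 -> [514, 933, 922]
  L2: h(514,933)=(514*31+933)%997=915 h(922,922)=(922*31+922)%997=591 -> [915, 591]
  L3: h(915,591)=(915*31+591)%997=43 -> [43]
  root=43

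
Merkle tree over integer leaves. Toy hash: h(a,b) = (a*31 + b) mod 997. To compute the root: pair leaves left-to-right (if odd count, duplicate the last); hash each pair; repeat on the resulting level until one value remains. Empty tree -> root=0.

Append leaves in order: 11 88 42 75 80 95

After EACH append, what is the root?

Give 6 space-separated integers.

Answer: 11 429 685 718 490 970

Derivation:
After append 11 (leaves=[11]):
  L0: [11]
  root=11
After append 88 (leaves=[11, 88]):
  L0: [11, 88]
  L1: h(11,88)=(11*31+88)%997=429 -> [429]
  root=429
After append 42 (leaves=[11, 88, 42]):
  L0: [11, 88, 42]
  L1: h(11,88)=(11*31+88)%997=429 h(42,42)=(42*31+42)%997=347 -> [429, 347]
  L2: h(429,347)=(429*31+347)%997=685 -> [685]
  root=685
After append 75 (leaves=[11, 88, 42, 75]):
  L0: [11, 88, 42, 75]
  L1: h(11,88)=(11*31+88)%997=429 h(42,75)=(42*31+75)%997=380 -> [429, 380]
  L2: h(429,380)=(429*31+380)%997=718 -> [718]
  root=718
After append 80 (leaves=[11, 88, 42, 75, 80]):
  L0: [11, 88, 42, 75, 80]
  L1: h(11,88)=(11*31+88)%997=429 h(42,75)=(42*31+75)%997=380 h(80,80)=(80*31+80)%997=566 -> [429, 380, 566]
  L2: h(429,380)=(429*31+380)%997=718 h(566,566)=(566*31+566)%997=166 -> [718, 166]
  L3: h(718,166)=(718*31+166)%997=490 -> [490]
  root=490
After append 95 (leaves=[11, 88, 42, 75, 80, 95]):
  L0: [11, 88, 42, 75, 80, 95]
  L1: h(11,88)=(11*31+88)%997=429 h(42,75)=(42*31+75)%997=380 h(80,95)=(80*31+95)%997=581 -> [429, 380, 581]
  L2: h(429,380)=(429*31+380)%997=718 h(581,581)=(581*31+581)%997=646 -> [718, 646]
  L3: h(718,646)=(718*31+646)%997=970 -> [970]
  root=970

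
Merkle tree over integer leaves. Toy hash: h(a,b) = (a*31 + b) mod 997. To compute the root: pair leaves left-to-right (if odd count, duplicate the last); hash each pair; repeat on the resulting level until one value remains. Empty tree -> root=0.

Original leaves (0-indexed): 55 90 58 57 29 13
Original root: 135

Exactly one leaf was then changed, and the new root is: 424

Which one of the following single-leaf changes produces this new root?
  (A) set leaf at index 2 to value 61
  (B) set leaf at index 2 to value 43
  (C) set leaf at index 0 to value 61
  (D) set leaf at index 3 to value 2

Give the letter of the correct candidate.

Original leaves: [55, 90, 58, 57, 29, 13]
Target new root: 424
Try each candidate change and compute the resulting root:
Candidate A: set leaf[2] = 61 -> leaves = [55, 90, 61, 57, 29, 13]
  L0: [55, 90, 61, 57, 29, 13]
  L1: h(55,90)=(55*31+90)%997=798 h(61,57)=(61*31+57)%997=951 h(29,13)=(29*31+13)%997=912 -> [798, 951, 912]
  L2: h(798,951)=(798*31+951)%997=764 h(912,912)=(912*31+912)%997=271 -> [764, 271]
  L3: h(764,271)=(764*31+271)%997=27 -> [27]
  root = 27 != target 424
Candidate B: set leaf[2] = 43 -> leaves = [55, 90, 43, 57, 29, 13]
  L0: [55, 90, 43, 57, 29, 13]
  L1: h(55,90)=(55*31+90)%997=798 h(43,57)=(43*31+57)%997=393 h(29,13)=(29*31+13)%997=912 -> [798, 393, 912]
  L2: h(798,393)=(798*31+393)%997=206 h(912,912)=(912*31+912)%997=271 -> [206, 271]
  L3: h(206,271)=(206*31+271)%997=675 -> [675]
  root = 675 != target 424
Candidate C: set leaf[0] = 61 -> leaves = [61, 90, 58, 57, 29, 13]
  L0: [61, 90, 58, 57, 29, 13]
  L1: h(61,90)=(61*31+90)%997=984 h(58,57)=(58*31+57)%997=858 h(29,13)=(29*31+13)%997=912 -> [984, 858, 912]
  L2: h(984,858)=(984*31+858)%997=455 h(912,912)=(912*31+912)%997=271 -> [455, 271]
  L3: h(455,271)=(455*31+271)%997=418 -> [418]
  root = 418 != target 424
Candidate D: set leaf[3] = 2 -> leaves = [55, 90, 58, 2, 29, 13]
  L0: [55, 90, 58, 2, 29, 13]
  L1: h(55,90)=(55*31+90)%997=798 h(58,2)=(58*31+2)%997=803 h(29,13)=(29*31+13)%997=912 -> [798, 803, 912]
  L2: h(798,803)=(798*31+803)%997=616 h(912,912)=(912*31+912)%997=271 -> [616, 271]
  L3: h(616,271)=(616*31+271)%997=424 -> [424]
  root = 424 == target 424  ** MATCH **
Candidate D produces the target root.

Answer: D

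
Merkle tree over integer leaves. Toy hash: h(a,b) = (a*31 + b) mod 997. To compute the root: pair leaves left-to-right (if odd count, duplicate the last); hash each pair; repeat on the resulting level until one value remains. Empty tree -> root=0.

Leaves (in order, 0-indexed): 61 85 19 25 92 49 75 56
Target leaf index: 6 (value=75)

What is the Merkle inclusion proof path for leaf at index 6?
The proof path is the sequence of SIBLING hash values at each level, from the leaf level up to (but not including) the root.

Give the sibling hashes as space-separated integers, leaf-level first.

L0 (leaves): [61, 85, 19, 25, 92, 49, 75, 56], target index=6
L1: h(61,85)=(61*31+85)%997=979 [pair 0] h(19,25)=(19*31+25)%997=614 [pair 1] h(92,49)=(92*31+49)%997=907 [pair 2] h(75,56)=(75*31+56)%997=387 [pair 3] -> [979, 614, 907, 387]
  Sibling for proof at L0: 56
L2: h(979,614)=(979*31+614)%997=56 [pair 0] h(907,387)=(907*31+387)%997=588 [pair 1] -> [56, 588]
  Sibling for proof at L1: 907
L3: h(56,588)=(56*31+588)%997=330 [pair 0] -> [330]
  Sibling for proof at L2: 56
Root: 330
Proof path (sibling hashes from leaf to root): [56, 907, 56]

Answer: 56 907 56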